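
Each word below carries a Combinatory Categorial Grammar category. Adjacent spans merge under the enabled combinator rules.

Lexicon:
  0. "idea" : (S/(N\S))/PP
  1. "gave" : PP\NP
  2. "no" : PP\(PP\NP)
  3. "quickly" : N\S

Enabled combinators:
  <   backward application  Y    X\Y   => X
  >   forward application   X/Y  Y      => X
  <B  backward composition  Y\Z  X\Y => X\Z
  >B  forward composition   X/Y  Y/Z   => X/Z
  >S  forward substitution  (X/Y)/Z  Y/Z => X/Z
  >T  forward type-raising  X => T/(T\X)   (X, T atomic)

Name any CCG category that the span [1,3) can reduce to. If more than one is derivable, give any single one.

[0,4] S   >
  [0,3] S/(N\S)   >
    [0,1] "idea" : (S/(N\S))/PP
    [1,3] PP   <
      [1,2] "gave" : PP\NP
      [2,3] "no" : PP\(PP\NP)
  [3,4] "quickly" : N\S

PP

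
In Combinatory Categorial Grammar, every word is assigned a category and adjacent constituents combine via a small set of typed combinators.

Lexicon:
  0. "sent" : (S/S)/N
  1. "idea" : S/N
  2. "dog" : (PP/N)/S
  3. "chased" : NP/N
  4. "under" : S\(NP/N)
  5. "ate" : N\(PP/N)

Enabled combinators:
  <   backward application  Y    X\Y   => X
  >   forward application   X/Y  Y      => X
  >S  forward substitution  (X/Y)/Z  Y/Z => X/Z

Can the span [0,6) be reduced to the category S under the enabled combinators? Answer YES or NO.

[0,6] S   >
  [0,2] S/N   >S
    [0,1] "sent" : (S/S)/N
    [1,2] "idea" : S/N
  [2,6] N   <
    [2,5] PP/N   >
      [2,3] "dog" : (PP/N)/S
      [3,5] S   <
        [3,4] "chased" : NP/N
        [4,5] "under" : S\(NP/N)
    [5,6] "ate" : N\(PP/N)

YES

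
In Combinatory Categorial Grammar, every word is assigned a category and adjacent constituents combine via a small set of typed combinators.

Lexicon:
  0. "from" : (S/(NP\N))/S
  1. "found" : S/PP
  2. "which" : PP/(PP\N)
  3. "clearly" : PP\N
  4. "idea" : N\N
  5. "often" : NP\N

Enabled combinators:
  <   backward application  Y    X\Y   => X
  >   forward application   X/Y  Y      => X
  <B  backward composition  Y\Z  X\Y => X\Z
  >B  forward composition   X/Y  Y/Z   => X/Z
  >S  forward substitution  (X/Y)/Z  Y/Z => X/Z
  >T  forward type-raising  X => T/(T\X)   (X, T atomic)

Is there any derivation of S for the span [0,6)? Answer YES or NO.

[0,6] S   >
  [0,4] S/(NP\N)   >
    [0,1] "from" : (S/(NP\N))/S
    [1,4] S   >
      [1,2] "found" : S/PP
      [2,4] PP   >
        [2,3] "which" : PP/(PP\N)
        [3,4] "clearly" : PP\N
  [4,6] NP\N   <B
    [4,5] "idea" : N\N
    [5,6] "often" : NP\N

YES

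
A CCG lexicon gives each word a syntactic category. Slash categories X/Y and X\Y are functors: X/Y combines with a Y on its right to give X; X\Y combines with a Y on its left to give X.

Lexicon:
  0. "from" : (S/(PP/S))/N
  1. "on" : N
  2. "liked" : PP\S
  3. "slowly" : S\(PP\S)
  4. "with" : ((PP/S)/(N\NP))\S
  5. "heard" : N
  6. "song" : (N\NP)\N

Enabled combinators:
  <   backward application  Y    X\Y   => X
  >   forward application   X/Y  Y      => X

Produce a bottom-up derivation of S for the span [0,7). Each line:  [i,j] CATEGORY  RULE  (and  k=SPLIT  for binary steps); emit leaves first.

[0,1] (S/(PP/S))/N  lex  "from"
[1,2] N  lex  "on"
[0,2] S/(PP/S)  >  k=1
[2,3] PP\S  lex  "liked"
[3,4] S\(PP\S)  lex  "slowly"
[2,4] S  <  k=3
[4,5] ((PP/S)/(N\NP))\S  lex  "with"
[2,5] (PP/S)/(N\NP)  <  k=4
[5,6] N  lex  "heard"
[6,7] (N\NP)\N  lex  "song"
[5,7] N\NP  <  k=6
[2,7] PP/S  >  k=5
[0,7] S  >  k=2

[0,7] S   >
  [0,2] S/(PP/S)   >
    [0,1] "from" : (S/(PP/S))/N
    [1,2] "on" : N
  [2,7] PP/S   >
    [2,5] (PP/S)/(N\NP)   <
      [2,4] S   <
        [2,3] "liked" : PP\S
        [3,4] "slowly" : S\(PP\S)
      [4,5] "with" : ((PP/S)/(N\NP))\S
    [5,7] N\NP   <
      [5,6] "heard" : N
      [6,7] "song" : (N\NP)\N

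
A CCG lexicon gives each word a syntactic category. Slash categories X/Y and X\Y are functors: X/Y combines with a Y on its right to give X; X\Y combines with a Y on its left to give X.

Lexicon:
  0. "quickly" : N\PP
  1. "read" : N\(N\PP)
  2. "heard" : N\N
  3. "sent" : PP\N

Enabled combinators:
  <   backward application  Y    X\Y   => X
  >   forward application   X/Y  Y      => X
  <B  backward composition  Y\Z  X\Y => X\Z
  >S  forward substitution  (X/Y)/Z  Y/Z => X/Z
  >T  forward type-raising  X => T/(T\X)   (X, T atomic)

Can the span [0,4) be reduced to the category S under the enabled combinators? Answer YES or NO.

NO

N\PP N\(N\PP) N\N PP\N
CKY chart[0,4] = {N/(N\PP), NP/(NP\PP), PP, PP/(PP\PP), S/(S\PP)}; S ∉ chart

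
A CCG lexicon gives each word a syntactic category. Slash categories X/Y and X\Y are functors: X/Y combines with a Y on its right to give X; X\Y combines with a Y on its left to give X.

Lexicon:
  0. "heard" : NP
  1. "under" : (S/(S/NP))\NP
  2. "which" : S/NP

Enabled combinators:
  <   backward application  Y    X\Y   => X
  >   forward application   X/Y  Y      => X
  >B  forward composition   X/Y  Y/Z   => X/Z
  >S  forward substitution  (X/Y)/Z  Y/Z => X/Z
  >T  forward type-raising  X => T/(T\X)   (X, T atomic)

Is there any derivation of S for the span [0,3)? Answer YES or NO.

YES

[0,3] S   >
  [0,2] S/(S/NP)   <
    [0,1] "heard" : NP
    [1,2] "under" : (S/(S/NP))\NP
  [2,3] "which" : S/NP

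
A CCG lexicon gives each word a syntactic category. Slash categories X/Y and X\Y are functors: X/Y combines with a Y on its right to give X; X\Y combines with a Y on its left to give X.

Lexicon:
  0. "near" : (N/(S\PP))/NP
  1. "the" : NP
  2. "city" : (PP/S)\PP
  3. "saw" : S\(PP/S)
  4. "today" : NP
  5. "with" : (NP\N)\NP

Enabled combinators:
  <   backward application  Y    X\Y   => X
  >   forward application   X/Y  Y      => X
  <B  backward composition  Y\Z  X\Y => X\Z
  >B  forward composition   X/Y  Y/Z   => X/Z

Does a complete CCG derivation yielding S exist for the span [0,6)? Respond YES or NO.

(N/(S\PP))/NP NP (PP/S)\PP S\(PP/S) NP (NP\N)\NP
CKY chart[0,6] = {NP}; S ∉ chart

NO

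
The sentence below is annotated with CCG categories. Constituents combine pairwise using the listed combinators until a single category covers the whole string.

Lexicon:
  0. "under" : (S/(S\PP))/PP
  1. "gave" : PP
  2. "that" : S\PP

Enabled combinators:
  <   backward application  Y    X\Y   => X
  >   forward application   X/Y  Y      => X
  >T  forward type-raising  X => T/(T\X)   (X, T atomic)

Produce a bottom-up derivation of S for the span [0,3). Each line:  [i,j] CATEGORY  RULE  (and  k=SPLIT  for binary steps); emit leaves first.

[0,3] S   >
  [0,2] S/(S\PP)   >
    [0,1] "under" : (S/(S\PP))/PP
    [1,2] "gave" : PP
  [2,3] "that" : S\PP

[0,1] (S/(S\PP))/PP  lex  "under"
[1,2] PP  lex  "gave"
[0,2] S/(S\PP)  >  k=1
[2,3] S\PP  lex  "that"
[0,3] S  >  k=2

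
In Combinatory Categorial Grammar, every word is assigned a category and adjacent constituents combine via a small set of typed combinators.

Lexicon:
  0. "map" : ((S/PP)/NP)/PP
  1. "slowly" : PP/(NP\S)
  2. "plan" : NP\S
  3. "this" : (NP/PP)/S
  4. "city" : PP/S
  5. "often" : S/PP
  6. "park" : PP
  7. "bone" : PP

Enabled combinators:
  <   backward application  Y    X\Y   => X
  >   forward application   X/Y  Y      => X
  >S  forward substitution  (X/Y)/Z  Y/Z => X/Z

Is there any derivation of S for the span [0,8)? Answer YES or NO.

[0,8] S   >
  [0,7] S/PP   >
    [0,3] (S/PP)/NP   >
      [0,1] "map" : ((S/PP)/NP)/PP
      [1,3] PP   >
        [1,2] "slowly" : PP/(NP\S)
        [2,3] "plan" : NP\S
    [3,7] NP   >
      [3,5] NP/S   >S
        [3,4] "this" : (NP/PP)/S
        [4,5] "city" : PP/S
      [5,7] S   >
        [5,6] "often" : S/PP
        [6,7] "park" : PP
  [7,8] "bone" : PP

YES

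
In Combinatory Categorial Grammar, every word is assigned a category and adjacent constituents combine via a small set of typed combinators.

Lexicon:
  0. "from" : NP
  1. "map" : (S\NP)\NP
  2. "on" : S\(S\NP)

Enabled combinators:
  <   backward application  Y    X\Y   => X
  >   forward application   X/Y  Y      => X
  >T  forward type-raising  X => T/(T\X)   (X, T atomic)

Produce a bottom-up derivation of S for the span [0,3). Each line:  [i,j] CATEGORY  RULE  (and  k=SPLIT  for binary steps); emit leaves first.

[0,3] S   <
  [0,2] S\NP   <
    [0,1] "from" : NP
    [1,2] "map" : (S\NP)\NP
  [2,3] "on" : S\(S\NP)

[0,1] NP  lex  "from"
[1,2] (S\NP)\NP  lex  "map"
[0,2] S\NP  <  k=1
[2,3] S\(S\NP)  lex  "on"
[0,3] S  <  k=2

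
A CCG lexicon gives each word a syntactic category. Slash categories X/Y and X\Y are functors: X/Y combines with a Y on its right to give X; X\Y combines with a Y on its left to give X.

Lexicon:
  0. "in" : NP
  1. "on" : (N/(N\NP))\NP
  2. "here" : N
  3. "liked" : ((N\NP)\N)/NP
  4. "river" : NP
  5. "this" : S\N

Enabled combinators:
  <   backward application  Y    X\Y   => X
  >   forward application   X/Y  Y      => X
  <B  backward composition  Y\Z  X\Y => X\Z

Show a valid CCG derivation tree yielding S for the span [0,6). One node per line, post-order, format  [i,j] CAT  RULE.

[0,6] S   <
  [0,5] N   >
    [0,2] N/(N\NP)   <
      [0,1] "in" : NP
      [1,2] "on" : (N/(N\NP))\NP
    [2,5] N\NP   <
      [2,3] "here" : N
      [3,5] (N\NP)\N   >
        [3,4] "liked" : ((N\NP)\N)/NP
        [4,5] "river" : NP
  [5,6] "this" : S\N

[0,1] NP  lex  "in"
[1,2] (N/(N\NP))\NP  lex  "on"
[0,2] N/(N\NP)  <  k=1
[2,3] N  lex  "here"
[3,4] ((N\NP)\N)/NP  lex  "liked"
[4,5] NP  lex  "river"
[3,5] (N\NP)\N  >  k=4
[2,5] N\NP  <  k=3
[0,5] N  >  k=2
[5,6] S\N  lex  "this"
[0,6] S  <  k=5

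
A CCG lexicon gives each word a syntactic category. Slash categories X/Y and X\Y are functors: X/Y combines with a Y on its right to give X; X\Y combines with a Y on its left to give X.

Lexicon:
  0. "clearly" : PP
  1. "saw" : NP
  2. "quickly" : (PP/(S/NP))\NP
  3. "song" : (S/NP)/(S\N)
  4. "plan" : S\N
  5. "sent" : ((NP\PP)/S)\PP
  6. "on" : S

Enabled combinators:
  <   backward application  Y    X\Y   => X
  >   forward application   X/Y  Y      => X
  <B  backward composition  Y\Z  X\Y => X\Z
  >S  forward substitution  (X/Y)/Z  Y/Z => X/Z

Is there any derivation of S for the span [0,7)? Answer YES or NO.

NO

PP NP (PP/(S/NP))\NP (S/NP)/(S\N) S\N ((NP\PP)/S)\PP S
CKY chart[0,7] = {NP}; S ∉ chart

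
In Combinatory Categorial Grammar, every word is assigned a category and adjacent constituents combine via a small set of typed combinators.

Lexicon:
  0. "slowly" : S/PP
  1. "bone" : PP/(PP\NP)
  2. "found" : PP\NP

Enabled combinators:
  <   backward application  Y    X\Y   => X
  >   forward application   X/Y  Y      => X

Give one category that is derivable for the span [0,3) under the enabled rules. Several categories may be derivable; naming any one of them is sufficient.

S

[0,3] S   >
  [0,1] "slowly" : S/PP
  [1,3] PP   >
    [1,2] "bone" : PP/(PP\NP)
    [2,3] "found" : PP\NP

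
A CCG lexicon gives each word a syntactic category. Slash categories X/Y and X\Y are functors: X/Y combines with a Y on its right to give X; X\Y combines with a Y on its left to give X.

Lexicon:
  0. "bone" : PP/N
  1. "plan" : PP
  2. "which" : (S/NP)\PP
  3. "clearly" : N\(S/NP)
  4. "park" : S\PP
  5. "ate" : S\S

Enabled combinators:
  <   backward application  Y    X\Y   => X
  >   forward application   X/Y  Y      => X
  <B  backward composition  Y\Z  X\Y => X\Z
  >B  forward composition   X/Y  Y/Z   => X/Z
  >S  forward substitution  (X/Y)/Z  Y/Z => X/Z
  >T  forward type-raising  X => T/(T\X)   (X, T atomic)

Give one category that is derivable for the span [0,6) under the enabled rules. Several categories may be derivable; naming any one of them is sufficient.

S

[0,6] S   <
  [0,4] PP   >
    [0,1] "bone" : PP/N
    [1,4] N   >
      [1,2] N/(N\PP)   >T
        [1,2] "plan" : PP
      [2,4] N\PP   <B
        [2,3] "which" : (S/NP)\PP
        [3,4] "clearly" : N\(S/NP)
  [4,6] S\PP   <B
    [4,5] "park" : S\PP
    [5,6] "ate" : S\S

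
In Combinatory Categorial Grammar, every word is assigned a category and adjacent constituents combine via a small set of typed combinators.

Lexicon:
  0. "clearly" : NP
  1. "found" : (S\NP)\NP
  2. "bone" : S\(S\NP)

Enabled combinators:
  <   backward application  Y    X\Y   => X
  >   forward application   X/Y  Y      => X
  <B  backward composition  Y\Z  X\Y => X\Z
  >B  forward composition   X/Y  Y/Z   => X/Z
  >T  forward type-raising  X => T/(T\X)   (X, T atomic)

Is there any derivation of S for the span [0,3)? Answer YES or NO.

YES

[0,3] S   <
  [0,2] S\NP   <
    [0,1] "clearly" : NP
    [1,2] "found" : (S\NP)\NP
  [2,3] "bone" : S\(S\NP)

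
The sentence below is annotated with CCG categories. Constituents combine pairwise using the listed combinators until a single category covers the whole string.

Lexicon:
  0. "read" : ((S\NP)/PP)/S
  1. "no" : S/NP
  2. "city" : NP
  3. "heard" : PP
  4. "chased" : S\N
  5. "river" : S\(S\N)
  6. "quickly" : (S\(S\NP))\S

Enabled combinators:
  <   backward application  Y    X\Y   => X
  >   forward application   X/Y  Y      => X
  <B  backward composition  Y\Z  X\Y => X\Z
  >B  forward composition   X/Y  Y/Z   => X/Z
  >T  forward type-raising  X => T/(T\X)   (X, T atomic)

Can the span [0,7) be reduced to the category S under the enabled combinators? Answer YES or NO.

[0,7] S   <
  [0,4] S\NP   >
    [0,3] (S\NP)/PP   >
      [0,1] "read" : ((S\NP)/PP)/S
      [1,3] S   >
        [1,2] "no" : S/NP
        [2,3] "city" : NP
    [3,4] "heard" : PP
  [4,7] S\(S\NP)   <
    [4,6] S   <
      [4,5] "chased" : S\N
      [5,6] "river" : S\(S\N)
    [6,7] "quickly" : (S\(S\NP))\S

YES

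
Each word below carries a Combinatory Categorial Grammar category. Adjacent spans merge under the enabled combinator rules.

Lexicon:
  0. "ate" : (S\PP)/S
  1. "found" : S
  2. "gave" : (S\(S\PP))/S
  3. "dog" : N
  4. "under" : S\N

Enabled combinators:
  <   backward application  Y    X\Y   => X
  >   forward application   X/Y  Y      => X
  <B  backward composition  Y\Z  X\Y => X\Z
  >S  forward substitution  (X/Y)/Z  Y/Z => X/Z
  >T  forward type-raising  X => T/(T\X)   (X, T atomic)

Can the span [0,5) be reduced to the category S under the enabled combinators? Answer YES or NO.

YES

[0,5] S   <
  [0,2] S\PP   >
    [0,1] "ate" : (S\PP)/S
    [1,2] "found" : S
  [2,5] S\(S\PP)   >
    [2,3] "gave" : (S\(S\PP))/S
    [3,5] S   <
      [3,4] "dog" : N
      [4,5] "under" : S\N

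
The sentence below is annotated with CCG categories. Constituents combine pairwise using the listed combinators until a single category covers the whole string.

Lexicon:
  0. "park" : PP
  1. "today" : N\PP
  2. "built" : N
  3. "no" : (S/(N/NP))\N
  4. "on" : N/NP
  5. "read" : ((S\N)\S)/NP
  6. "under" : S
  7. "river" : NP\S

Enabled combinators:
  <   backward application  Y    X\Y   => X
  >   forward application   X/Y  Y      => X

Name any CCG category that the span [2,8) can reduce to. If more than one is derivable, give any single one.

S\N

[0,8] S   <
  [0,2] N   <
    [0,1] "park" : PP
    [1,2] "today" : N\PP
  [2,8] S\N   <
    [2,5] S   >
      [2,4] S/(N/NP)   <
        [2,3] "built" : N
        [3,4] "no" : (S/(N/NP))\N
      [4,5] "on" : N/NP
    [5,8] (S\N)\S   >
      [5,6] "read" : ((S\N)\S)/NP
      [6,8] NP   <
        [6,7] "under" : S
        [7,8] "river" : NP\S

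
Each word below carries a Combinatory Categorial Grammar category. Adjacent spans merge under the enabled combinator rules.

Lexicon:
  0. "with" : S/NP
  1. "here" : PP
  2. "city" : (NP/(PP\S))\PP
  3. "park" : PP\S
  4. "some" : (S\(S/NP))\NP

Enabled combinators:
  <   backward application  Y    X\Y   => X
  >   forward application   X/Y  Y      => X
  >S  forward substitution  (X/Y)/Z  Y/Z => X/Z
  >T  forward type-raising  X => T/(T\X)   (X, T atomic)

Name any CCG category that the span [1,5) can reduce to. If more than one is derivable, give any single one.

[0,5] S   <
  [0,1] "with" : S/NP
  [1,5] S\(S/NP)   <
    [1,4] NP   >
      [1,3] NP/(PP\S)   <
        [1,2] "here" : PP
        [2,3] "city" : (NP/(PP\S))\PP
      [3,4] "park" : PP\S
    [4,5] "some" : (S\(S/NP))\NP

S\(S/NP)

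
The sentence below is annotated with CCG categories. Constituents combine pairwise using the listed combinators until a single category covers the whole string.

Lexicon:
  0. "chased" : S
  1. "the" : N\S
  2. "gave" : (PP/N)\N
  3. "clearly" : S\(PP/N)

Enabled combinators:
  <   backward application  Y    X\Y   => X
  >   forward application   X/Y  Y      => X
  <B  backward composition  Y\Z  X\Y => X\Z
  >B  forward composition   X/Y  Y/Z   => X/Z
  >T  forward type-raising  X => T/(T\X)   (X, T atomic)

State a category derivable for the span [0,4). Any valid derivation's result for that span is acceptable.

S

[0,4] S   <
  [0,3] PP/N   <
    [0,2] N   <
      [0,1] "chased" : S
      [1,2] "the" : N\S
    [2,3] "gave" : (PP/N)\N
  [3,4] "clearly" : S\(PP/N)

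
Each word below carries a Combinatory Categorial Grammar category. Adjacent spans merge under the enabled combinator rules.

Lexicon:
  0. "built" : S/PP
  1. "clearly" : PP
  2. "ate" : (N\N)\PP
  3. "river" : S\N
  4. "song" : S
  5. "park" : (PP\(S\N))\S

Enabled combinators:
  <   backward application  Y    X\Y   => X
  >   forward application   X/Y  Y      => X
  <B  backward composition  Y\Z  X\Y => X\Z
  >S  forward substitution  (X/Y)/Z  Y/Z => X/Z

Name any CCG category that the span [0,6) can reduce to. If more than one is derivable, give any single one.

[0,6] S   >
  [0,1] "built" : S/PP
  [1,6] PP   <
    [1,4] S\N   <B
      [1,3] N\N   <
        [1,2] "clearly" : PP
        [2,3] "ate" : (N\N)\PP
      [3,4] "river" : S\N
    [4,6] PP\(S\N)   <
      [4,5] "song" : S
      [5,6] "park" : (PP\(S\N))\S

S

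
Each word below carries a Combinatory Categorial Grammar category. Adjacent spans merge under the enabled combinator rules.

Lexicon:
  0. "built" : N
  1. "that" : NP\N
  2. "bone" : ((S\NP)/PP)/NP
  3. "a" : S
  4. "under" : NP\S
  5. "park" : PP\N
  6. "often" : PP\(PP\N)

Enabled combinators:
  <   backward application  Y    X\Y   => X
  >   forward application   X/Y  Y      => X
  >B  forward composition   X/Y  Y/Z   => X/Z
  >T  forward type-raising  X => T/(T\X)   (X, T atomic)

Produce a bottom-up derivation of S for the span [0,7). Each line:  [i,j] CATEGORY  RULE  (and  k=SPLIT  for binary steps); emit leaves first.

[0,7] S   <
  [0,2] NP   <
    [0,1] "built" : N
    [1,2] "that" : NP\N
  [2,7] S\NP   >
    [2,5] (S\NP)/PP   >
      [2,3] "bone" : ((S\NP)/PP)/NP
      [3,5] NP   <
        [3,4] "a" : S
        [4,5] "under" : NP\S
    [5,7] PP   <
      [5,6] "park" : PP\N
      [6,7] "often" : PP\(PP\N)

[0,1] N  lex  "built"
[1,2] NP\N  lex  "that"
[0,2] NP  <  k=1
[2,3] ((S\NP)/PP)/NP  lex  "bone"
[3,4] S  lex  "a"
[4,5] NP\S  lex  "under"
[3,5] NP  <  k=4
[2,5] (S\NP)/PP  >  k=3
[5,6] PP\N  lex  "park"
[6,7] PP\(PP\N)  lex  "often"
[5,7] PP  <  k=6
[2,7] S\NP  >  k=5
[0,7] S  <  k=2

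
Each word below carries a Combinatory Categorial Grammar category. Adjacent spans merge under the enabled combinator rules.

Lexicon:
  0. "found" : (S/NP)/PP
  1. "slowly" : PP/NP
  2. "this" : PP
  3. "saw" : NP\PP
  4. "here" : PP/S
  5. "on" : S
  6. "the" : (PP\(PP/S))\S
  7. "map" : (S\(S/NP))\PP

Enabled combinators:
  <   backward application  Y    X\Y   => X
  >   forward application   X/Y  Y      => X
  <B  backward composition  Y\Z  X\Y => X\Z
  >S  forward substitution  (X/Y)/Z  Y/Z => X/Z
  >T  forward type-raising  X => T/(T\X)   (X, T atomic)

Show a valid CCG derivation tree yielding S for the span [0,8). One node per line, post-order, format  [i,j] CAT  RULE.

[0,8] S   <
  [0,4] S/NP   >
    [0,1] "found" : (S/NP)/PP
    [1,4] PP   >
      [1,2] "slowly" : PP/NP
      [2,4] NP   <
        [2,3] "this" : PP
        [3,4] "saw" : NP\PP
  [4,8] S\(S/NP)   <
    [4,7] PP   <
      [4,5] "here" : PP/S
      [5,7] PP\(PP/S)   <
        [5,6] "on" : S
        [6,7] "the" : (PP\(PP/S))\S
    [7,8] "map" : (S\(S/NP))\PP

[0,1] (S/NP)/PP  lex  "found"
[1,2] PP/NP  lex  "slowly"
[2,3] PP  lex  "this"
[3,4] NP\PP  lex  "saw"
[2,4] NP  <  k=3
[1,4] PP  >  k=2
[0,4] S/NP  >  k=1
[4,5] PP/S  lex  "here"
[5,6] S  lex  "on"
[6,7] (PP\(PP/S))\S  lex  "the"
[5,7] PP\(PP/S)  <  k=6
[4,7] PP  <  k=5
[7,8] (S\(S/NP))\PP  lex  "map"
[4,8] S\(S/NP)  <  k=7
[0,8] S  <  k=4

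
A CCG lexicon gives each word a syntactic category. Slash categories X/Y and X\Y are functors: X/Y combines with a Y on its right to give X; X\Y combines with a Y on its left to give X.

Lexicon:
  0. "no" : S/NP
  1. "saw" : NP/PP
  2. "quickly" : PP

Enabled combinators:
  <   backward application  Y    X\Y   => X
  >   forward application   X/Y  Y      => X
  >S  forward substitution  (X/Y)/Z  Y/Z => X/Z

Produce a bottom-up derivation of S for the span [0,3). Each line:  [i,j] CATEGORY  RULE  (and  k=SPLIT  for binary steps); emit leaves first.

[0,3] S   >
  [0,1] "no" : S/NP
  [1,3] NP   >
    [1,2] "saw" : NP/PP
    [2,3] "quickly" : PP

[0,1] S/NP  lex  "no"
[1,2] NP/PP  lex  "saw"
[2,3] PP  lex  "quickly"
[1,3] NP  >  k=2
[0,3] S  >  k=1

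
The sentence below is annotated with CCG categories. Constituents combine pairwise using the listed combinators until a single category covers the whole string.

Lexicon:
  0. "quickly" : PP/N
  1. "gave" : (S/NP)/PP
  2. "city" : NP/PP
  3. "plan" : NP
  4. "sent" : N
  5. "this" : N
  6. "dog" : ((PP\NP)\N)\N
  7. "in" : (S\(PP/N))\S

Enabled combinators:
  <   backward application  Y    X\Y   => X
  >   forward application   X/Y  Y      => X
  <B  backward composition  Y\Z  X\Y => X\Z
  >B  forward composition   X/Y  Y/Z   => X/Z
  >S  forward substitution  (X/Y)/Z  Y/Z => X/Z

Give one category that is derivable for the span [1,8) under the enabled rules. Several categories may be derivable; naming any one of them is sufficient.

S\(PP/N)

[0,8] S   <
  [0,1] "quickly" : PP/N
  [1,8] S\(PP/N)   <
    [1,7] S   >
      [1,3] S/PP   >S
        [1,2] "gave" : (S/NP)/PP
        [2,3] "city" : NP/PP
      [3,7] PP   <
        [3,4] "plan" : NP
        [4,7] PP\NP   <
          [4,5] "sent" : N
          [5,7] (PP\NP)\N   <
            [5,6] "this" : N
            [6,7] "dog" : ((PP\NP)\N)\N
    [7,8] "in" : (S\(PP/N))\S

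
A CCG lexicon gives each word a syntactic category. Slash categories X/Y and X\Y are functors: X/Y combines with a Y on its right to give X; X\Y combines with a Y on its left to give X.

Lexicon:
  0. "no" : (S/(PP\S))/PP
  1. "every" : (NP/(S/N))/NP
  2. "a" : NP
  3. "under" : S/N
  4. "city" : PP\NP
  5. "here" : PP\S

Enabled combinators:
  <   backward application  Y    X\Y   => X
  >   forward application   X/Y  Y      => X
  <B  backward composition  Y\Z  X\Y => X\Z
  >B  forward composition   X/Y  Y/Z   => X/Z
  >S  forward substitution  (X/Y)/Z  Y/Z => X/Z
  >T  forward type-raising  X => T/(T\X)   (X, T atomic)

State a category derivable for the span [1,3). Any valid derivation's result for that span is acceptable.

[0,6] S   >
  [0,5] S/(PP\S)   >
    [0,1] "no" : (S/(PP\S))/PP
    [1,5] PP   <
      [1,4] NP   >
        [1,3] NP/(S/N)   >
          [1,2] "every" : (NP/(S/N))/NP
          [2,3] "a" : NP
        [3,4] "under" : S/N
      [4,5] "city" : PP\NP
  [5,6] "here" : PP\S

NP/(S/N)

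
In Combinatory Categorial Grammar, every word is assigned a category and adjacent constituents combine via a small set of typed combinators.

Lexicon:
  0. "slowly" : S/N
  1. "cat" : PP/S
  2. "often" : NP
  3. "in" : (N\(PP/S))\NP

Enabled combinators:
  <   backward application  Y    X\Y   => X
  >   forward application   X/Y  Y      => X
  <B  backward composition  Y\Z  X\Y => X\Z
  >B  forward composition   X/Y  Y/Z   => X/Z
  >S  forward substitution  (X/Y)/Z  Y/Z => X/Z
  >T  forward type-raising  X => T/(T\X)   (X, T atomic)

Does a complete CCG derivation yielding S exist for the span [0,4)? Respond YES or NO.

YES

[0,4] S   >
  [0,1] "slowly" : S/N
  [1,4] N   <
    [1,2] "cat" : PP/S
    [2,4] N\(PP/S)   <
      [2,3] "often" : NP
      [3,4] "in" : (N\(PP/S))\NP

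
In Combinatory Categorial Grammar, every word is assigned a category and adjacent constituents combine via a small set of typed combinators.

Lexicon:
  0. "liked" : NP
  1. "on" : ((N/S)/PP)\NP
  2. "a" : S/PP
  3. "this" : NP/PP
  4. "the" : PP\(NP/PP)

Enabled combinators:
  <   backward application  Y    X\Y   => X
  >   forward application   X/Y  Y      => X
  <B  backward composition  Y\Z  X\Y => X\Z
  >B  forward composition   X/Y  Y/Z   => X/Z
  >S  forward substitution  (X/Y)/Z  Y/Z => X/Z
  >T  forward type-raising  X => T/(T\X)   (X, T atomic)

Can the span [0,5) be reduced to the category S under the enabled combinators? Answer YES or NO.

NO

NP ((N/S)/PP)\NP S/PP NP/PP PP\(NP/PP)
CKY chart[0,5] = {(N/S)/(PP\S), N, N/(N\N), N/(PP\PP), NP/(NP\N), PP/(PP\N), S/(S\N)}; S ∉ chart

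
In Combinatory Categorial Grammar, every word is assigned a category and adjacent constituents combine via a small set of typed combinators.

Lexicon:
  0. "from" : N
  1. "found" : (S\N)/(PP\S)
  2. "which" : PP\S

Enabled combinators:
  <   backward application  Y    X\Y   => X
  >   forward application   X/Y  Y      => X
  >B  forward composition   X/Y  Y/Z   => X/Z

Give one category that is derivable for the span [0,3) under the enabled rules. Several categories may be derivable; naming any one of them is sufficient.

[0,3] S   <
  [0,1] "from" : N
  [1,3] S\N   >
    [1,2] "found" : (S\N)/(PP\S)
    [2,3] "which" : PP\S

S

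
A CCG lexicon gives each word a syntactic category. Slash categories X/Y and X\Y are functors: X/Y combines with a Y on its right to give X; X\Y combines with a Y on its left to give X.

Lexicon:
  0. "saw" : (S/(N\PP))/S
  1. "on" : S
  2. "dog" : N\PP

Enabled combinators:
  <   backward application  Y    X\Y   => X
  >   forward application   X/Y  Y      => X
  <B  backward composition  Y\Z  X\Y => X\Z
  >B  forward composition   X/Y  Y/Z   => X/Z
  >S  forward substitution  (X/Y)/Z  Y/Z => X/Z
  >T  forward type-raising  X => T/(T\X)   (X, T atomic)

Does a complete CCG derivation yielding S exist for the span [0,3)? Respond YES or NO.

YES

[0,3] S   >
  [0,2] S/(N\PP)   >
    [0,1] "saw" : (S/(N\PP))/S
    [1,2] "on" : S
  [2,3] "dog" : N\PP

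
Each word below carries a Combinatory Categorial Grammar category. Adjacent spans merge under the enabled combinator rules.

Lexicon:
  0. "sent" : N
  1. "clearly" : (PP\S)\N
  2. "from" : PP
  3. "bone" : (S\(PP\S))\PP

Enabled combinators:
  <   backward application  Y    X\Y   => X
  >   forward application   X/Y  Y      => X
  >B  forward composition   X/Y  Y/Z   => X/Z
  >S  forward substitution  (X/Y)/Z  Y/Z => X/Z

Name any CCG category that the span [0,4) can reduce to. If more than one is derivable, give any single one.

S

[0,4] S   <
  [0,2] PP\S   <
    [0,1] "sent" : N
    [1,2] "clearly" : (PP\S)\N
  [2,4] S\(PP\S)   <
    [2,3] "from" : PP
    [3,4] "bone" : (S\(PP\S))\PP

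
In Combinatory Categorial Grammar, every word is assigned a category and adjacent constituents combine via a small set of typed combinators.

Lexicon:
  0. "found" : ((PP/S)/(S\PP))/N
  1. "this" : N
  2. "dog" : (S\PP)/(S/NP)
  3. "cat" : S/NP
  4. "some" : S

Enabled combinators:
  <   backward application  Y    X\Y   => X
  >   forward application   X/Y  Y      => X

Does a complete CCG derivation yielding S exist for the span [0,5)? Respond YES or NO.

NO

((PP/S)/(S\PP))/N N (S\PP)/(S/NP) S/NP S
CKY chart[0,5] = {PP}; S ∉ chart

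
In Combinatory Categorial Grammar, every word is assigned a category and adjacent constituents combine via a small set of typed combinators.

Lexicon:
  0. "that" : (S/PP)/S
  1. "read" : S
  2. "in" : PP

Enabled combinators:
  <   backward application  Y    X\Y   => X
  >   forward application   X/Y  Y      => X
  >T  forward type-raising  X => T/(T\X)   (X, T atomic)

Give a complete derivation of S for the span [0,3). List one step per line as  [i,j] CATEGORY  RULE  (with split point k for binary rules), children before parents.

[0,3] S   >
  [0,2] S/PP   >
    [0,1] "that" : (S/PP)/S
    [1,2] "read" : S
  [2,3] "in" : PP

[0,1] (S/PP)/S  lex  "that"
[1,2] S  lex  "read"
[0,2] S/PP  >  k=1
[2,3] PP  lex  "in"
[0,3] S  >  k=2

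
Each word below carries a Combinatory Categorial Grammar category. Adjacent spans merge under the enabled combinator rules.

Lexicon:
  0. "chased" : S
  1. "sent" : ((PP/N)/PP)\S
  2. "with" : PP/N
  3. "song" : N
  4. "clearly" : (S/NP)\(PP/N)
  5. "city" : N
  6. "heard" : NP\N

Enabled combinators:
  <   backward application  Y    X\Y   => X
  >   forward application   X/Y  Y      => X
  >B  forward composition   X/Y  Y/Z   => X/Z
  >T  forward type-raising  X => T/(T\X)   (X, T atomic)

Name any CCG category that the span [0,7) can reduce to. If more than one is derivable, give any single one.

S

[0,7] S   >
  [0,5] S/NP   <
    [0,4] PP/N   >
      [0,2] (PP/N)/PP   <
        [0,1] "chased" : S
        [1,2] "sent" : ((PP/N)/PP)\S
      [2,4] PP   >
        [2,3] "with" : PP/N
        [3,4] "song" : N
    [4,5] "clearly" : (S/NP)\(PP/N)
  [5,7] NP   >
    [5,6] NP/(NP\N)   >T
      [5,6] "city" : N
    [6,7] "heard" : NP\N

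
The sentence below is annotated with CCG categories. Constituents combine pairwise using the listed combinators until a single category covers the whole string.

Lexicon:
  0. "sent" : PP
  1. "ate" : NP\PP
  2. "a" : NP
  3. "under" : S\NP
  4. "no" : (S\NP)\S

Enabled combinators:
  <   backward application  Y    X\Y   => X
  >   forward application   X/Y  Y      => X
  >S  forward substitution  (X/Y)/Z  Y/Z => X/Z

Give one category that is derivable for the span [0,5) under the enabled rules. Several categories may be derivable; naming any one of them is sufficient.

[0,5] S   <
  [0,2] NP   <
    [0,1] "sent" : PP
    [1,2] "ate" : NP\PP
  [2,5] S\NP   <
    [2,4] S   <
      [2,3] "a" : NP
      [3,4] "under" : S\NP
    [4,5] "no" : (S\NP)\S

S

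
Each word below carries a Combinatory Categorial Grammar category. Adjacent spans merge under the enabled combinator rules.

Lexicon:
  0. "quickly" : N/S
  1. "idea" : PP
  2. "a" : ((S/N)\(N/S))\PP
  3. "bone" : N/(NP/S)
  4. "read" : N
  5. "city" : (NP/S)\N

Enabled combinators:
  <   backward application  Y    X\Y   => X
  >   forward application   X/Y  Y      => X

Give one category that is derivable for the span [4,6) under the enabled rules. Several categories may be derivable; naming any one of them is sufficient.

[0,6] S   >
  [0,3] S/N   <
    [0,1] "quickly" : N/S
    [1,3] (S/N)\(N/S)   <
      [1,2] "idea" : PP
      [2,3] "a" : ((S/N)\(N/S))\PP
  [3,6] N   >
    [3,4] "bone" : N/(NP/S)
    [4,6] NP/S   <
      [4,5] "read" : N
      [5,6] "city" : (NP/S)\N

NP/S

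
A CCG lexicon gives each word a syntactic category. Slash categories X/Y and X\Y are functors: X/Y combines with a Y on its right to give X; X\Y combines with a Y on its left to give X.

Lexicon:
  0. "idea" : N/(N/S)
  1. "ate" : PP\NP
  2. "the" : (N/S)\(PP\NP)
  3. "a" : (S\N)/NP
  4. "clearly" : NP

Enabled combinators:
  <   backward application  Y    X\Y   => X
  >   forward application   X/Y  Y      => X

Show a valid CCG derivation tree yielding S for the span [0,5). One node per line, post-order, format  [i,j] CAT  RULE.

[0,5] S   <
  [0,3] N   >
    [0,1] "idea" : N/(N/S)
    [1,3] N/S   <
      [1,2] "ate" : PP\NP
      [2,3] "the" : (N/S)\(PP\NP)
  [3,5] S\N   >
    [3,4] "a" : (S\N)/NP
    [4,5] "clearly" : NP

[0,1] N/(N/S)  lex  "idea"
[1,2] PP\NP  lex  "ate"
[2,3] (N/S)\(PP\NP)  lex  "the"
[1,3] N/S  <  k=2
[0,3] N  >  k=1
[3,4] (S\N)/NP  lex  "a"
[4,5] NP  lex  "clearly"
[3,5] S\N  >  k=4
[0,5] S  <  k=3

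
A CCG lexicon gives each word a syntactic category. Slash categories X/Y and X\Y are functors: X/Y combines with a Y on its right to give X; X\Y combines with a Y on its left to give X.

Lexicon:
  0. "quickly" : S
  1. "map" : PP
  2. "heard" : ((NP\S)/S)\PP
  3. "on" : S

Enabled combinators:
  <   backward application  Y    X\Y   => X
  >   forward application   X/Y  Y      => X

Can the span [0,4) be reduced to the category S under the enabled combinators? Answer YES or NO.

NO

S PP ((NP\S)/S)\PP S
CKY chart[0,4] = {NP}; S ∉ chart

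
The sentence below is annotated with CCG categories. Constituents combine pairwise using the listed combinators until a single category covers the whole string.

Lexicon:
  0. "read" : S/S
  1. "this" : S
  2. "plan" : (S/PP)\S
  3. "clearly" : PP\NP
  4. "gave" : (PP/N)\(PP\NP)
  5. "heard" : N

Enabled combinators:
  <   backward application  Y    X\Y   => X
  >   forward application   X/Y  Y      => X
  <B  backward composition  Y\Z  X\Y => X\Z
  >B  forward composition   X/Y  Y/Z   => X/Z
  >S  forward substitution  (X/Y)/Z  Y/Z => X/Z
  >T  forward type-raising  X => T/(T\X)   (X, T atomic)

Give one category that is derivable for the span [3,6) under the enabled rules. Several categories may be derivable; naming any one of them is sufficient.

PP

[0,6] S   >
  [0,3] S/PP   >B
    [0,1] "read" : S/S
    [1,3] S/PP   <
      [1,2] "this" : S
      [2,3] "plan" : (S/PP)\S
  [3,6] PP   >
    [3,5] PP/N   <
      [3,4] "clearly" : PP\NP
      [4,5] "gave" : (PP/N)\(PP\NP)
    [5,6] "heard" : N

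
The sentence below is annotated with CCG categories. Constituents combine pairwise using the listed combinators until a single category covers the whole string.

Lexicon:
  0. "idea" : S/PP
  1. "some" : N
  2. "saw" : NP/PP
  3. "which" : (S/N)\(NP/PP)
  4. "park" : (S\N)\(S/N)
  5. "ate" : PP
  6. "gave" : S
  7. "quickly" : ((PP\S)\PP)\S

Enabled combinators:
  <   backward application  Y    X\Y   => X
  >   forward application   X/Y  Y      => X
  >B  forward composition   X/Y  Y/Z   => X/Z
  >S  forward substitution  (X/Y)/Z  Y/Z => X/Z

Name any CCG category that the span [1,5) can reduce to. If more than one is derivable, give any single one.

S

[0,8] S   >
  [0,1] "idea" : S/PP
  [1,8] PP   <
    [1,5] S   <
      [1,2] "some" : N
      [2,5] S\N   <
        [2,4] S/N   <
          [2,3] "saw" : NP/PP
          [3,4] "which" : (S/N)\(NP/PP)
        [4,5] "park" : (S\N)\(S/N)
    [5,8] PP\S   <
      [5,6] "ate" : PP
      [6,8] (PP\S)\PP   <
        [6,7] "gave" : S
        [7,8] "quickly" : ((PP\S)\PP)\S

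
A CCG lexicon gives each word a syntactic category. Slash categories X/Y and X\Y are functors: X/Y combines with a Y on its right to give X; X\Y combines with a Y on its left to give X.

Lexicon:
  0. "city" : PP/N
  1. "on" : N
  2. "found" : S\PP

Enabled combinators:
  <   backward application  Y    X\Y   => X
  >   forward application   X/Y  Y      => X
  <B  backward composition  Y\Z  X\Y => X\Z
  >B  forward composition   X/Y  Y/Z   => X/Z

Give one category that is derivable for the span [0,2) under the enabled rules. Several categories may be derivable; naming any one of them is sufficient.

PP

[0,3] S   <
  [0,2] PP   >
    [0,1] "city" : PP/N
    [1,2] "on" : N
  [2,3] "found" : S\PP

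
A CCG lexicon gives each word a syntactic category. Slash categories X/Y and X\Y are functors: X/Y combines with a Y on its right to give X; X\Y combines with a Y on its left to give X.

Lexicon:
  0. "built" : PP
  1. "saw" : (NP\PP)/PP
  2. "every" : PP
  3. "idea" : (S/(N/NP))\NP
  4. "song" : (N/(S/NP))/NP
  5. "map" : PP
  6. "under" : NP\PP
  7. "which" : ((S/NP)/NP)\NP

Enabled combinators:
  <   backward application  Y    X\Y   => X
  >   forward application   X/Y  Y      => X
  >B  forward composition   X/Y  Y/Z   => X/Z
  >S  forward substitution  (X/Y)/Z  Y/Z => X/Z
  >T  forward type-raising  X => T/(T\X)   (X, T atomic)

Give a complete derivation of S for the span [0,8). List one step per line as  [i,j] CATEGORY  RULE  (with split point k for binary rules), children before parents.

[0,8] S   >
  [0,4] S/(N/NP)   <
    [0,3] NP   >
      [0,1] NP/(NP\PP)   >T
        [0,1] "built" : PP
      [1,3] NP\PP   >
        [1,2] "saw" : (NP\PP)/PP
        [2,3] "every" : PP
    [3,4] "idea" : (S/(N/NP))\NP
  [4,8] N/NP   >S
    [4,5] "song" : (N/(S/NP))/NP
    [5,8] (S/NP)/NP   <
      [5,7] NP   <
        [5,6] "map" : PP
        [6,7] "under" : NP\PP
      [7,8] "which" : ((S/NP)/NP)\NP

[0,1] PP  lex  "built"
[0,1] NP/(NP\PP)  >T
[1,2] (NP\PP)/PP  lex  "saw"
[2,3] PP  lex  "every"
[1,3] NP\PP  >  k=2
[0,3] NP  >  k=1
[3,4] (S/(N/NP))\NP  lex  "idea"
[0,4] S/(N/NP)  <  k=3
[4,5] (N/(S/NP))/NP  lex  "song"
[5,6] PP  lex  "map"
[6,7] NP\PP  lex  "under"
[5,7] NP  <  k=6
[7,8] ((S/NP)/NP)\NP  lex  "which"
[5,8] (S/NP)/NP  <  k=7
[4,8] N/NP  >S  k=5
[0,8] S  >  k=4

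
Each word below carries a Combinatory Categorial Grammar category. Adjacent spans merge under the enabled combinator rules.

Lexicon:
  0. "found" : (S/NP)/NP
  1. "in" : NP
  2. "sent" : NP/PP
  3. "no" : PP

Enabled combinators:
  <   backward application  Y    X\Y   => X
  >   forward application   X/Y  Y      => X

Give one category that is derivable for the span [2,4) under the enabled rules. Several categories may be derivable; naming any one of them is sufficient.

[0,4] S   >
  [0,2] S/NP   >
    [0,1] "found" : (S/NP)/NP
    [1,2] "in" : NP
  [2,4] NP   >
    [2,3] "sent" : NP/PP
    [3,4] "no" : PP

NP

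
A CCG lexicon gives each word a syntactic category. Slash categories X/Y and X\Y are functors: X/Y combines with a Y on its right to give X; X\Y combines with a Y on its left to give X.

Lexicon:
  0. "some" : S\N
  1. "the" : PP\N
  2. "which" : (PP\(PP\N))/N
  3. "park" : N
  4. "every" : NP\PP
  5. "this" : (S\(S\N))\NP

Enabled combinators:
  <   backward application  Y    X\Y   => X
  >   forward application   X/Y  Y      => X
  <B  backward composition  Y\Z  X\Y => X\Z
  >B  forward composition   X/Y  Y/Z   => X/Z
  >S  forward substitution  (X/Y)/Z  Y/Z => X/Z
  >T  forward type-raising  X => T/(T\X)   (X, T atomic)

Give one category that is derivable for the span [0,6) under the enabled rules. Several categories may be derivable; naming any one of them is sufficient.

S

[0,6] S   <
  [0,1] "some" : S\N
  [1,6] S\(S\N)   <
    [1,5] NP   <
      [1,4] PP   <
        [1,2] "the" : PP\N
        [2,4] PP\(PP\N)   >
          [2,3] "which" : (PP\(PP\N))/N
          [3,4] "park" : N
      [4,5] "every" : NP\PP
    [5,6] "this" : (S\(S\N))\NP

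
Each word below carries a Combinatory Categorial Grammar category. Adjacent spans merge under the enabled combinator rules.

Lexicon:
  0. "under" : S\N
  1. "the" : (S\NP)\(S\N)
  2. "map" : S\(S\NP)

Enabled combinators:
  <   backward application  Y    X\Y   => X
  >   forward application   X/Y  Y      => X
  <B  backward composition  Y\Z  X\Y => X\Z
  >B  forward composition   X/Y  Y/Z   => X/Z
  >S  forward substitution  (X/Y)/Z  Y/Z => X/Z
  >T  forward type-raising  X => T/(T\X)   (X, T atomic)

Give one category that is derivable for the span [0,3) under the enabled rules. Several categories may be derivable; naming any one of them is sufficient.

[0,3] S   <
  [0,2] S\NP   <
    [0,1] "under" : S\N
    [1,2] "the" : (S\NP)\(S\N)
  [2,3] "map" : S\(S\NP)

S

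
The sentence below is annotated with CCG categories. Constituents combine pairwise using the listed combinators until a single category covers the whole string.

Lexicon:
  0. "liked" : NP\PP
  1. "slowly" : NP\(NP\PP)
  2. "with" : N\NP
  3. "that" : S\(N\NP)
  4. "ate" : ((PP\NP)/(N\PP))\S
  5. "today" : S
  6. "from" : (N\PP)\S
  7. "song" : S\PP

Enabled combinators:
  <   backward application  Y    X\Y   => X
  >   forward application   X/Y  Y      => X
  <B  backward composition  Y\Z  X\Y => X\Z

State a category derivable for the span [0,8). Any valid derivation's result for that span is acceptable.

S

[0,8] S   <
  [0,2] NP   <
    [0,1] "liked" : NP\PP
    [1,2] "slowly" : NP\(NP\PP)
  [2,8] S\NP   <B
    [2,7] PP\NP   >
      [2,5] (PP\NP)/(N\PP)   <
        [2,4] S   <
          [2,3] "with" : N\NP
          [3,4] "that" : S\(N\NP)
        [4,5] "ate" : ((PP\NP)/(N\PP))\S
      [5,7] N\PP   <
        [5,6] "today" : S
        [6,7] "from" : (N\PP)\S
    [7,8] "song" : S\PP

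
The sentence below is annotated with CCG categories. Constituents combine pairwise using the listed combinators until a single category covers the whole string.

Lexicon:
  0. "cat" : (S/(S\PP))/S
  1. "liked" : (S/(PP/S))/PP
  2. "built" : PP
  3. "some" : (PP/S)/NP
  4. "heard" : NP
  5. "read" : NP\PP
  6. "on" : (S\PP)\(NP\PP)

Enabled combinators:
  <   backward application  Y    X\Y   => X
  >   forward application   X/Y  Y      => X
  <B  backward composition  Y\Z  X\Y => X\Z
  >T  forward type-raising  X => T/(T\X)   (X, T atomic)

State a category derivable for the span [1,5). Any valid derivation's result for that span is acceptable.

[0,7] S   >
  [0,5] S/(S\PP)   >
    [0,1] "cat" : (S/(S\PP))/S
    [1,5] S   >
      [1,3] S/(PP/S)   >
        [1,2] "liked" : (S/(PP/S))/PP
        [2,3] "built" : PP
      [3,5] PP/S   >
        [3,4] "some" : (PP/S)/NP
        [4,5] "heard" : NP
  [5,7] S\PP   <
    [5,6] "read" : NP\PP
    [6,7] "on" : (S\PP)\(NP\PP)

S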